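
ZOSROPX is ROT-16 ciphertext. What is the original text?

Z(25): 25−16=9 → J
O(14): 14−16=-2≡24 → Y
S(18): 18−16=2 → C
R(17): 17−16=1 → B
O(14): 14−16=-2≡24 → Y
P(15): 15−16=-1≡25 → Z
X(23): 23−16=7 → H

JYCBYZH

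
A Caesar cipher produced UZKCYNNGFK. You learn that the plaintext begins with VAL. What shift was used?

From the crib: U(20)−V(21)=-1≡25, so the shift is 25.

25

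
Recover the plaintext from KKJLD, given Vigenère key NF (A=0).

XFWGQ

Repeat the key across the ciphertext: NFNFN
K(10)−N(13): -3≡23 → X
K(10)−F(5): 5 → F
J(9)−N(13): -4≡22 → W
L(11)−F(5): 6 → G
D(3)−N(13): -10≡16 → Q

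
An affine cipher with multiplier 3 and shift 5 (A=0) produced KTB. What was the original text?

The inverse of 3 mod 26 is 9, since 3·9=27≡1. Apply D(y)=9·(y−5) mod 26:
K(10): 9·(10−5)=45≡19 → T
T(19): 9·(19−5)=126≡22 → W
B(1): 9·(1−5)=-36≡16 → Q

TWQ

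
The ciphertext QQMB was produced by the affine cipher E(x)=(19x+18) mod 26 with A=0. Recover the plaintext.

The inverse of 19 mod 26 is 11, since 19·11=209≡1. Apply D(y)=11·(y−18) mod 26:
Q(16): 11·(16−18)=-22≡4 → E
Q(16): 11·(16−18)=-22≡4 → E
M(12): 11·(12−18)=-66≡12 → M
B(1): 11·(1−18)=-187≡21 → V

EEMV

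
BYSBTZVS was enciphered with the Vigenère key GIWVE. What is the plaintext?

VQWGPTNW

Repeat the key across the ciphertext: GIWVEGIW
B(1)−G(6): -5≡21 → V
Y(24)−I(8): 16 → Q
S(18)−W(22): -4≡22 → W
B(1)−V(21): -20≡6 → G
T(19)−E(4): 15 → P
Z(25)−G(6): 19 → T
V(21)−I(8): 13 → N
S(18)−W(22): -4≡22 → W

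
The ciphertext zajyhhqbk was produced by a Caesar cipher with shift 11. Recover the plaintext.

opynwwfqz

z(25): 25−11=14 → o
a(0): 0−11=-11≡15 → p
j(9): 9−11=-2≡24 → y
y(24): 24−11=13 → n
h(7): 7−11=-4≡22 → w
h(7): 7−11=-4≡22 → w
q(16): 16−11=5 → f
b(1): 1−11=-10≡16 → q
k(10): 10−11=-1≡25 → z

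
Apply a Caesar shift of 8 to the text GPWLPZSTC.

G(6): 6+8=14 → O
P(15): 15+8=23 → X
W(22): 22+8=30≡4 → E
L(11): 11+8=19 → T
P(15): 15+8=23 → X
Z(25): 25+8=33≡7 → H
S(18): 18+8=26≡0 → A
T(19): 19+8=27≡1 → B
C(2): 2+8=10 → K

OXETXHABK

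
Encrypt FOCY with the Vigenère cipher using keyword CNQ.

HBSA

Repeat the key across the message: CNQC
F(5)+C(2): 7 → H
O(14)+N(13): 27≡1 → B
C(2)+Q(16): 18 → S
Y(24)+C(2): 26≡0 → A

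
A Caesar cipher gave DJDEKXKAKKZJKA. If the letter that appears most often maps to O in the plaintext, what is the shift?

The most frequent ciphertext letter is K (appears 5 times).
K is position 10; O is position 14.
Shift = -4≡22.

22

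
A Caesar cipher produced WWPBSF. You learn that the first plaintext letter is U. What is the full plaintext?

UUNZQD

From the crib: W(22)−U(20)=2, so the shift is 2.
Subtract 2 from each ciphertext letter:
W(22): 22−2=20 → U
W(22): 22−2=20 → U
P(15): 15−2=13 → N
B(1): 1−2=-1≡25 → Z
S(18): 18−2=16 → Q
F(5): 5−2=3 → D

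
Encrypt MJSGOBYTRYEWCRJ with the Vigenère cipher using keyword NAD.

Repeat the key across the message: NADNADNADNADNAD
M(12)+N(13): 25 → Z
J(9)+A(0): 9 → J
S(18)+D(3): 21 → V
G(6)+N(13): 19 → T
O(14)+A(0): 14 → O
B(1)+D(3): 4 → E
Y(24)+N(13): 37≡11 → L
T(19)+A(0): 19 → T
R(17)+D(3): 20 → U
Y(24)+N(13): 37≡11 → L
E(4)+A(0): 4 → E
W(22)+D(3): 25 → Z
C(2)+N(13): 15 → P
R(17)+A(0): 17 → R
J(9)+D(3): 12 → M

ZJVTOELTULEZPRM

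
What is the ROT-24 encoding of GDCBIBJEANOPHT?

EBAZGZHCYLMNFR

G(6): 6+24=30≡4 → E
D(3): 3+24=27≡1 → B
C(2): 2+24=26≡0 → A
B(1): 1+24=25 → Z
I(8): 8+24=32≡6 → G
B(1): 1+24=25 → Z
J(9): 9+24=33≡7 → H
E(4): 4+24=28≡2 → C
A(0): 0+24=24 → Y
N(13): 13+24=37≡11 → L
O(14): 14+24=38≡12 → M
P(15): 15+24=39≡13 → N
H(7): 7+24=31≡5 → F
T(19): 19+24=43≡17 → R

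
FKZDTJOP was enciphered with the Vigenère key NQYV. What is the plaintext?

SUBIGTQU

Repeat the key across the ciphertext: NQYVNQYV
F(5)−N(13): -8≡18 → S
K(10)−Q(16): -6≡20 → U
Z(25)−Y(24): 1 → B
D(3)−V(21): -18≡8 → I
T(19)−N(13): 6 → G
J(9)−Q(16): -7≡19 → T
O(14)−Y(24): -10≡16 → Q
P(15)−V(21): -6≡20 → U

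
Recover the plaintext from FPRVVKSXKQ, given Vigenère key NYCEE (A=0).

Repeat the key across the ciphertext: NYCEENYCEE
F(5)−N(13): -8≡18 → S
P(15)−Y(24): -9≡17 → R
R(17)−C(2): 15 → P
V(21)−E(4): 17 → R
V(21)−E(4): 17 → R
K(10)−N(13): -3≡23 → X
S(18)−Y(24): -6≡20 → U
X(23)−C(2): 21 → V
K(10)−E(4): 6 → G
Q(16)−E(4): 12 → M

SRPRRXUVGM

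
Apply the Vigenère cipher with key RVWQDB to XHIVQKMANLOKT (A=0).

OCELTLDVJBRLK

Repeat the key across the message: RVWQDBRVWQDBR
X(23)+R(17): 40≡14 → O
H(7)+V(21): 28≡2 → C
I(8)+W(22): 30≡4 → E
V(21)+Q(16): 37≡11 → L
Q(16)+D(3): 19 → T
K(10)+B(1): 11 → L
M(12)+R(17): 29≡3 → D
A(0)+V(21): 21 → V
N(13)+W(22): 35≡9 → J
L(11)+Q(16): 27≡1 → B
O(14)+D(3): 17 → R
K(10)+B(1): 11 → L
T(19)+R(17): 36≡10 → K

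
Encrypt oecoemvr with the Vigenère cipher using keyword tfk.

hjmhjwow

Repeat the key across the message: tfktfktf
o(14)+t(19): 33≡7 → h
e(4)+f(5): 9 → j
c(2)+k(10): 12 → m
o(14)+t(19): 33≡7 → h
e(4)+f(5): 9 → j
m(12)+k(10): 22 → w
v(21)+t(19): 40≡14 → o
r(17)+f(5): 22 → w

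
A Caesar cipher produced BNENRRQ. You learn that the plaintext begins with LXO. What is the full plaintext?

LXOXBBA

From the crib: B(1)−L(11)=-10≡16, so the shift is 16.
Subtract 16 from each ciphertext letter:
B(1): 1−16=-15≡11 → L
N(13): 13−16=-3≡23 → X
E(4): 4−16=-12≡14 → O
N(13): 13−16=-3≡23 → X
R(17): 17−16=1 → B
R(17): 17−16=1 → B
Q(16): 16−16=0 → A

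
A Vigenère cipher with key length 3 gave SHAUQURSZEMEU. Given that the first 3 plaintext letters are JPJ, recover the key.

JSR

Subtract each crib letter from the matching ciphertext letter (mod 26):
S(18)−J(9)=9 → J
H(7)−P(15)=-8≡18 → S
A(0)−J(9)=-9≡17 → R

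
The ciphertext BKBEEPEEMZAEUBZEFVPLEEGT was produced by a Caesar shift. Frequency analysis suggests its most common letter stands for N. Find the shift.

17

The most frequent ciphertext letter is E (appears 8 times).
E is position 4; N is position 13.
Shift = -9≡17.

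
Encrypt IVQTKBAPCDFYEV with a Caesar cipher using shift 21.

I(8): 8+21=29≡3 → D
V(21): 21+21=42≡16 → Q
Q(16): 16+21=37≡11 → L
T(19): 19+21=40≡14 → O
K(10): 10+21=31≡5 → F
B(1): 1+21=22 → W
A(0): 0+21=21 → V
P(15): 15+21=36≡10 → K
C(2): 2+21=23 → X
D(3): 3+21=24 → Y
F(5): 5+21=26≡0 → A
Y(24): 24+21=45≡19 → T
E(4): 4+21=25 → Z
V(21): 21+21=42≡16 → Q

DQLOFWVKXYATZQ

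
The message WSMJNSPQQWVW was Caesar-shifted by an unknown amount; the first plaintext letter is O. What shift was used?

From the crib: W(22)−O(14)=8, so the shift is 8.

8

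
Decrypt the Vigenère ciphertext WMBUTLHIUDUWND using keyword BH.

VFANSEGBTWTPMW

Repeat the key across the ciphertext: BHBHBHBHBHBHBH
W(22)−B(1): 21 → V
M(12)−H(7): 5 → F
B(1)−B(1): 0 → A
U(20)−H(7): 13 → N
T(19)−B(1): 18 → S
L(11)−H(7): 4 → E
H(7)−B(1): 6 → G
I(8)−H(7): 1 → B
U(20)−B(1): 19 → T
D(3)−H(7): -4≡22 → W
U(20)−B(1): 19 → T
W(22)−H(7): 15 → P
N(13)−B(1): 12 → M
D(3)−H(7): -4≡22 → W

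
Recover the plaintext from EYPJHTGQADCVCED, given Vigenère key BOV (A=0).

Repeat the key across the ciphertext: BOVBOVBOVBOVBOV
E(4)−B(1): 3 → D
Y(24)−O(14): 10 → K
P(15)−V(21): -6≡20 → U
J(9)−B(1): 8 → I
H(7)−O(14): -7≡19 → T
T(19)−V(21): -2≡24 → Y
G(6)−B(1): 5 → F
Q(16)−O(14): 2 → C
A(0)−V(21): -21≡5 → F
D(3)−B(1): 2 → C
C(2)−O(14): -12≡14 → O
V(21)−V(21): 0 → A
C(2)−B(1): 1 → B
E(4)−O(14): -10≡16 → Q
D(3)−V(21): -18≡8 → I

DKUITYFCFCOABQI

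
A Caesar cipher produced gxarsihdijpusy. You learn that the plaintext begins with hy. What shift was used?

From the crib: g(6)−h(7)=-1≡25, so the shift is 25.

25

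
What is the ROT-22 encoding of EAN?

E(4): 4+22=26≡0 → A
A(0): 0+22=22 → W
N(13): 13+22=35≡9 → J

AWJ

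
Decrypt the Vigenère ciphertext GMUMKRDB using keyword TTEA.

NTQMRYZB

Repeat the key across the ciphertext: TTEATTEA
G(6)−T(19): -13≡13 → N
M(12)−T(19): -7≡19 → T
U(20)−E(4): 16 → Q
M(12)−A(0): 12 → M
K(10)−T(19): -9≡17 → R
R(17)−T(19): -2≡24 → Y
D(3)−E(4): -1≡25 → Z
B(1)−A(0): 1 → B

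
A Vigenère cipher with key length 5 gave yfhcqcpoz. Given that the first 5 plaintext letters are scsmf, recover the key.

gdpql

Subtract each crib letter from the matching ciphertext letter (mod 26):
y(24)−s(18)=6 → g
f(5)−c(2)=3 → d
h(7)−s(18)=-11≡15 → p
c(2)−m(12)=-10≡16 → q
q(16)−f(5)=11 → l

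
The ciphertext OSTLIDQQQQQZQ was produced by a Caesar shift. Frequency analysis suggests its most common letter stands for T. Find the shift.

The most frequent ciphertext letter is Q (appears 6 times).
Q is position 16; T is position 19.
Shift = -3≡23.

23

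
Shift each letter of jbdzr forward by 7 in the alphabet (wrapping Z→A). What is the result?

j(9): 9+7=16 → q
b(1): 1+7=8 → i
d(3): 3+7=10 → k
z(25): 25+7=32≡6 → g
r(17): 17+7=24 → y

qikgy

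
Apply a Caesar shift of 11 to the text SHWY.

S(18): 18+11=29≡3 → D
H(7): 7+11=18 → S
W(22): 22+11=33≡7 → H
Y(24): 24+11=35≡9 → J

DSHJ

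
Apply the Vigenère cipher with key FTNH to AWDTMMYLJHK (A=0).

Repeat the key across the message: FTNHFTNHFTN
A(0)+F(5): 5 → F
W(22)+T(19): 41≡15 → P
D(3)+N(13): 16 → Q
T(19)+H(7): 26≡0 → A
M(12)+F(5): 17 → R
M(12)+T(19): 31≡5 → F
Y(24)+N(13): 37≡11 → L
L(11)+H(7): 18 → S
J(9)+F(5): 14 → O
H(7)+T(19): 26≡0 → A
K(10)+N(13): 23 → X

FPQARFLSOAX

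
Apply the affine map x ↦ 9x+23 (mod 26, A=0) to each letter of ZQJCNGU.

OLAPKZV

Z(25): 9·25+23=248≡14 → O
Q(16): 9·16+23=167≡11 → L
J(9): 9·9+23=104≡0 → A
C(2): 9·2+23=41≡15 → P
N(13): 9·13+23=140≡10 → K
G(6): 9·6+23=77≡25 → Z
U(20): 9·20+23=203≡21 → V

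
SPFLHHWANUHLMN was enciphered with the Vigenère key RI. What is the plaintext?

Repeat the key across the ciphertext: RIRIRIRIRIRIRI
S(18)−R(17): 1 → B
P(15)−I(8): 7 → H
F(5)−R(17): -12≡14 → O
L(11)−I(8): 3 → D
H(7)−R(17): -10≡16 → Q
H(7)−I(8): -1≡25 → Z
W(22)−R(17): 5 → F
A(0)−I(8): -8≡18 → S
N(13)−R(17): -4≡22 → W
U(20)−I(8): 12 → M
H(7)−R(17): -10≡16 → Q
L(11)−I(8): 3 → D
M(12)−R(17): -5≡21 → V
N(13)−I(8): 5 → F

BHODQZFSWMQDVF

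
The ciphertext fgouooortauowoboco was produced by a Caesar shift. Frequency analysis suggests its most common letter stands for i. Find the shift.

The most frequent ciphertext letter is o (appears 8 times).
o is position 14; i is position 8.
Shift = 6.

6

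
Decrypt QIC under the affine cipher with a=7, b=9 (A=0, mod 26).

BLZ

The inverse of 7 mod 26 is 15, since 7·15=105≡1. Apply D(y)=15·(y−9) mod 26:
Q(16): 15·(16−9)=105≡1 → B
I(8): 15·(8−9)=-15≡11 → L
C(2): 15·(2−9)=-105≡25 → Z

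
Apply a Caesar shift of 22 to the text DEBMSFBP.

D(3): 3+22=25 → Z
E(4): 4+22=26≡0 → A
B(1): 1+22=23 → X
M(12): 12+22=34≡8 → I
S(18): 18+22=40≡14 → O
F(5): 5+22=27≡1 → B
B(1): 1+22=23 → X
P(15): 15+22=37≡11 → L

ZAXIOBXL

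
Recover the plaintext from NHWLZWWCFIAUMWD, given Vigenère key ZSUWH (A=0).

Repeat the key across the ciphertext: ZSUWHZSUWHZSUWH
N(13)−Z(25): -12≡14 → O
H(7)−S(18): -11≡15 → P
W(22)−U(20): 2 → C
L(11)−W(22): -11≡15 → P
Z(25)−H(7): 18 → S
W(22)−Z(25): -3≡23 → X
W(22)−S(18): 4 → E
C(2)−U(20): -18≡8 → I
F(5)−W(22): -17≡9 → J
I(8)−H(7): 1 → B
A(0)−Z(25): -25≡1 → B
U(20)−S(18): 2 → C
M(12)−U(20): -8≡18 → S
W(22)−W(22): 0 → A
D(3)−H(7): -4≡22 → W

OPCPSXEIJBBCSAW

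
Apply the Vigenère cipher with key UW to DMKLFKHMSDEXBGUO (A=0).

XIEHZGBIMZYTVCOK

Repeat the key across the message: UWUWUWUWUWUWUWUW
D(3)+U(20): 23 → X
M(12)+W(22): 34≡8 → I
K(10)+U(20): 30≡4 → E
L(11)+W(22): 33≡7 → H
F(5)+U(20): 25 → Z
K(10)+W(22): 32≡6 → G
H(7)+U(20): 27≡1 → B
M(12)+W(22): 34≡8 → I
S(18)+U(20): 38≡12 → M
D(3)+W(22): 25 → Z
E(4)+U(20): 24 → Y
X(23)+W(22): 45≡19 → T
B(1)+U(20): 21 → V
G(6)+W(22): 28≡2 → C
U(20)+U(20): 40≡14 → O
O(14)+W(22): 36≡10 → K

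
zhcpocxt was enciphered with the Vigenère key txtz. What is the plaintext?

gkjqvfeu

Repeat the key across the ciphertext: txtztxtz
z(25)−t(19): 6 → g
h(7)−x(23): -16≡10 → k
c(2)−t(19): -17≡9 → j
p(15)−z(25): -10≡16 → q
o(14)−t(19): -5≡21 → v
c(2)−x(23): -21≡5 → f
x(23)−t(19): 4 → e
t(19)−z(25): -6≡20 → u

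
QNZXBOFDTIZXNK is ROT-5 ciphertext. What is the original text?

Q(16): 16−5=11 → L
N(13): 13−5=8 → I
Z(25): 25−5=20 → U
X(23): 23−5=18 → S
B(1): 1−5=-4≡22 → W
O(14): 14−5=9 → J
F(5): 5−5=0 → A
D(3): 3−5=-2≡24 → Y
T(19): 19−5=14 → O
I(8): 8−5=3 → D
Z(25): 25−5=20 → U
X(23): 23−5=18 → S
N(13): 13−5=8 → I
K(10): 10−5=5 → F

LIUSWJAYODUSIF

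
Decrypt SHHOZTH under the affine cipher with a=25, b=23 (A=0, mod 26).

FQQJYEQ

The inverse of 25 mod 26 is 25, since 25·25=625≡1. Apply D(y)=25·(y−23) mod 26:
S(18): 25·(18−23)=-125≡5 → F
H(7): 25·(7−23)=-400≡16 → Q
H(7): 25·(7−23)=-400≡16 → Q
O(14): 25·(14−23)=-225≡9 → J
Z(25): 25·(25−23)=50≡24 → Y
T(19): 25·(19−23)=-100≡4 → E
H(7): 25·(7−23)=-400≡16 → Q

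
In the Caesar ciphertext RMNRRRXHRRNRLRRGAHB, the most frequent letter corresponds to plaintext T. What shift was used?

The most frequent ciphertext letter is R (appears 9 times).
R is position 17; T is position 19.
Shift = -2≡24.

24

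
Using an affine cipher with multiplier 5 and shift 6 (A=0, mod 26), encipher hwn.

h(7): 5·7+6=41≡15 → p
w(22): 5·22+6=116≡12 → m
n(13): 5·13+6=71≡19 → t

pmt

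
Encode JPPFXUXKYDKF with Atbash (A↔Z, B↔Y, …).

QKKUCFCPBWPU

J(9) → Q(16)
P(15) → K(10)
P(15) → K(10)
F(5) → U(20)
X(23) → C(2)
U(20) → F(5)
X(23) → C(2)
K(10) → P(15)
Y(24) → B(1)
D(3) → W(22)
K(10) → P(15)
F(5) → U(20)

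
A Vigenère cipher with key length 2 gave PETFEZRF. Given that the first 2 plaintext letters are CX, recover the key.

Subtract each crib letter from the matching ciphertext letter (mod 26):
P(15)−C(2)=13 → N
E(4)−X(23)=-19≡7 → H

NH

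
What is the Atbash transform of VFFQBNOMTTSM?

V(21) → E(4)
F(5) → U(20)
F(5) → U(20)
Q(16) → J(9)
B(1) → Y(24)
N(13) → M(12)
O(14) → L(11)
M(12) → N(13)
T(19) → G(6)
T(19) → G(6)
S(18) → H(7)
M(12) → N(13)

EUUJYMLNGGHN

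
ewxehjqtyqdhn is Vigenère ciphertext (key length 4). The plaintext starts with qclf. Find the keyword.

oumz

Subtract each crib letter from the matching ciphertext letter (mod 26):
e(4)−q(16)=-12≡14 → o
w(22)−c(2)=20 → u
x(23)−l(11)=12 → m
e(4)−f(5)=-1≡25 → z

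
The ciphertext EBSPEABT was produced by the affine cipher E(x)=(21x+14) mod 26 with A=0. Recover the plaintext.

The inverse of 21 mod 26 is 5, since 21·5=105≡1. Apply D(y)=5·(y−14) mod 26:
E(4): 5·(4−14)=-50≡2 → C
B(1): 5·(1−14)=-65≡13 → N
S(18): 5·(18−14)=20 → U
P(15): 5·(15−14)=5 → F
E(4): 5·(4−14)=-50≡2 → C
A(0): 5·(0−14)=-70≡8 → I
B(1): 5·(1−14)=-65≡13 → N
T(19): 5·(19−14)=25 → Z

CNUFCINZ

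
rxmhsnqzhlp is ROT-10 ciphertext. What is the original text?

r(17): 17−10=7 → h
x(23): 23−10=13 → n
m(12): 12−10=2 → c
h(7): 7−10=-3≡23 → x
s(18): 18−10=8 → i
n(13): 13−10=3 → d
q(16): 16−10=6 → g
z(25): 25−10=15 → p
h(7): 7−10=-3≡23 → x
l(11): 11−10=1 → b
p(15): 15−10=5 → f

hncxidgpxbf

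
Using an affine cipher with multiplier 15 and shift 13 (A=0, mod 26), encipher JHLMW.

SOWLF

J(9): 15·9+13=148≡18 → S
H(7): 15·7+13=118≡14 → O
L(11): 15·11+13=178≡22 → W
M(12): 15·12+13=193≡11 → L
W(22): 15·22+13=343≡5 → F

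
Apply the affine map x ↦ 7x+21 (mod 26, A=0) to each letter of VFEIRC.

MEXZKJ

V(21): 7·21+21=168≡12 → M
F(5): 7·5+21=56≡4 → E
E(4): 7·4+21=49≡23 → X
I(8): 7·8+21=77≡25 → Z
R(17): 7·17+21=140≡10 → K
C(2): 7·2+21=35≡9 → J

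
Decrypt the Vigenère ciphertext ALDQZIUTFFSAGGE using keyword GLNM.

UAQETXHHZUFOAVR

Repeat the key across the ciphertext: GLNMGLNMGLNMGLN
A(0)−G(6): -6≡20 → U
L(11)−L(11): 0 → A
D(3)−N(13): -10≡16 → Q
Q(16)−M(12): 4 → E
Z(25)−G(6): 19 → T
I(8)−L(11): -3≡23 → X
U(20)−N(13): 7 → H
T(19)−M(12): 7 → H
F(5)−G(6): -1≡25 → Z
F(5)−L(11): -6≡20 → U
S(18)−N(13): 5 → F
A(0)−M(12): -12≡14 → O
G(6)−G(6): 0 → A
G(6)−L(11): -5≡21 → V
E(4)−N(13): -9≡17 → R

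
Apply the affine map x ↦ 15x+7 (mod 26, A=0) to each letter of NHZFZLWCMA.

N(13): 15·13+7=202≡20 → U
H(7): 15·7+7=112≡8 → I
Z(25): 15·25+7=382≡18 → S
F(5): 15·5+7=82≡4 → E
Z(25): 15·25+7=382≡18 → S
L(11): 15·11+7=172≡16 → Q
W(22): 15·22+7=337≡25 → Z
C(2): 15·2+7=37≡11 → L
M(12): 15·12+7=187≡5 → F
A(0): 15·0+7=7 → H

UISESQZLFH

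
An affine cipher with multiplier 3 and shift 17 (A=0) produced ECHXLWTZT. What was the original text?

NVOCYTSUS

The inverse of 3 mod 26 is 9, since 3·9=27≡1. Apply D(y)=9·(y−17) mod 26:
E(4): 9·(4−17)=-117≡13 → N
C(2): 9·(2−17)=-135≡21 → V
H(7): 9·(7−17)=-90≡14 → O
X(23): 9·(23−17)=54≡2 → C
L(11): 9·(11−17)=-54≡24 → Y
W(22): 9·(22−17)=45≡19 → T
T(19): 9·(19−17)=18 → S
Z(25): 9·(25−17)=72≡20 → U
T(19): 9·(19−17)=18 → S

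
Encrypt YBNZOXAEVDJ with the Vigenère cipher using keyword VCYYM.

TDLXASCCTPE

Repeat the key across the message: VCYYMVCYYMV
Y(24)+V(21): 45≡19 → T
B(1)+C(2): 3 → D
N(13)+Y(24): 37≡11 → L
Z(25)+Y(24): 49≡23 → X
O(14)+M(12): 26≡0 → A
X(23)+V(21): 44≡18 → S
A(0)+C(2): 2 → C
E(4)+Y(24): 28≡2 → C
V(21)+Y(24): 45≡19 → T
D(3)+M(12): 15 → P
J(9)+V(21): 30≡4 → E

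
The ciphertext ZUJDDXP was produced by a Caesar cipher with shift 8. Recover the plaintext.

Z(25): 25−8=17 → R
U(20): 20−8=12 → M
J(9): 9−8=1 → B
D(3): 3−8=-5≡21 → V
D(3): 3−8=-5≡21 → V
X(23): 23−8=15 → P
P(15): 15−8=7 → H

RMBVVPH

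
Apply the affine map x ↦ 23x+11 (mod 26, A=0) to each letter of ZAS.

Z(25): 23·25+11=586≡14 → O
A(0): 23·0+11=11 → L
S(18): 23·18+11=425≡9 → J

OLJ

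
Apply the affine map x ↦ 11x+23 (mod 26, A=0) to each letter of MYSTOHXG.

ZBNYVWQL

M(12): 11·12+23=155≡25 → Z
Y(24): 11·24+23=287≡1 → B
S(18): 11·18+23=221≡13 → N
T(19): 11·19+23=232≡24 → Y
O(14): 11·14+23=177≡21 → V
H(7): 11·7+23=100≡22 → W
X(23): 11·23+23=276≡16 → Q
G(6): 11·6+23=89≡11 → L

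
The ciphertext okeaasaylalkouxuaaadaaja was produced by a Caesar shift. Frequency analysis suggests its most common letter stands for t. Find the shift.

The most frequent ciphertext letter is a (appears 10 times).
a is position 0; t is position 19.
Shift = -19≡7.

7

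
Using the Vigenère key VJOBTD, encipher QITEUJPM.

Repeat the key across the message: VJOBTDVJ
Q(16)+V(21): 37≡11 → L
I(8)+J(9): 17 → R
T(19)+O(14): 33≡7 → H
E(4)+B(1): 5 → F
U(20)+T(19): 39≡13 → N
J(9)+D(3): 12 → M
P(15)+V(21): 36≡10 → K
M(12)+J(9): 21 → V

LRHFNMKV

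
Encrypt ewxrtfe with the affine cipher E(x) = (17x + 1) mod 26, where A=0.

e(4): 17·4+1=69≡17 → r
w(22): 17·22+1=375≡11 → l
x(23): 17·23+1=392≡2 → c
r(17): 17·17+1=290≡4 → e
t(19): 17·19+1=324≡12 → m
f(5): 17·5+1=86≡8 → i
e(4): 17·4+1=69≡17 → r

rlcemir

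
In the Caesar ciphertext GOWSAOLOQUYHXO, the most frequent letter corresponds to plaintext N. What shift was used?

The most frequent ciphertext letter is O (appears 4 times).
O is position 14; N is position 13.
Shift = 1.

1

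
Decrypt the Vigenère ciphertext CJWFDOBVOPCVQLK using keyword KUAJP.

Repeat the key across the ciphertext: KUAJPKUAJPKUAJP
C(2)−K(10): -8≡18 → S
J(9)−U(20): -11≡15 → P
W(22)−A(0): 22 → W
F(5)−J(9): -4≡22 → W
D(3)−P(15): -12≡14 → O
O(14)−K(10): 4 → E
B(1)−U(20): -19≡7 → H
V(21)−A(0): 21 → V
O(14)−J(9): 5 → F
P(15)−P(15): 0 → A
C(2)−K(10): -8≡18 → S
V(21)−U(20): 1 → B
Q(16)−A(0): 16 → Q
L(11)−J(9): 2 → C
K(10)−P(15): -5≡21 → V

SPWWOEHVFASBQCV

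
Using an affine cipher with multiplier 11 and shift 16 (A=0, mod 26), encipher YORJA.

Y(24): 11·24+16=280≡20 → U
O(14): 11·14+16=170≡14 → O
R(17): 11·17+16=203≡21 → V
J(9): 11·9+16=115≡11 → L
A(0): 11·0+16=16 → Q

UOVLQ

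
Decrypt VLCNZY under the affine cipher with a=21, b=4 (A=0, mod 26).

The inverse of 21 mod 26 is 5, since 21·5=105≡1. Apply D(y)=5·(y−4) mod 26:
V(21): 5·(21−4)=85≡7 → H
L(11): 5·(11−4)=35≡9 → J
C(2): 5·(2−4)=-10≡16 → Q
N(13): 5·(13−4)=45≡19 → T
Z(25): 5·(25−4)=105≡1 → B
Y(24): 5·(24−4)=100≡22 → W

HJQTBW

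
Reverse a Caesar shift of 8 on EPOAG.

WHGSY

E(4): 4−8=-4≡22 → W
P(15): 15−8=7 → H
O(14): 14−8=6 → G
A(0): 0−8=-8≡18 → S
G(6): 6−8=-2≡24 → Y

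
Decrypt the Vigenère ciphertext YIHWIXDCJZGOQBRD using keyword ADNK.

Repeat the key across the ciphertext: ADNKADNKADNKADNK
Y(24)−A(0): 24 → Y
I(8)−D(3): 5 → F
H(7)−N(13): -6≡20 → U
W(22)−K(10): 12 → M
I(8)−A(0): 8 → I
X(23)−D(3): 20 → U
D(3)−N(13): -10≡16 → Q
C(2)−K(10): -8≡18 → S
J(9)−A(0): 9 → J
Z(25)−D(3): 22 → W
G(6)−N(13): -7≡19 → T
O(14)−K(10): 4 → E
Q(16)−A(0): 16 → Q
B(1)−D(3): -2≡24 → Y
R(17)−N(13): 4 → E
D(3)−K(10): -7≡19 → T

YFUMIUQSJWTEQYET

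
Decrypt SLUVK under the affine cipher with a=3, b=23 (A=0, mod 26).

The inverse of 3 mod 26 is 9, since 3·9=27≡1. Apply D(y)=9·(y−23) mod 26:
S(18): 9·(18−23)=-45≡7 → H
L(11): 9·(11−23)=-108≡22 → W
U(20): 9·(20−23)=-27≡25 → Z
V(21): 9·(21−23)=-18≡8 → I
K(10): 9·(10−23)=-117≡13 → N

HWZIN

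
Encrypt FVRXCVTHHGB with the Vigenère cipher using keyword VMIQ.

AHZNXHBXCSJ

Repeat the key across the message: VMIQVMIQVMI
F(5)+V(21): 26≡0 → A
V(21)+M(12): 33≡7 → H
R(17)+I(8): 25 → Z
X(23)+Q(16): 39≡13 → N
C(2)+V(21): 23 → X
V(21)+M(12): 33≡7 → H
T(19)+I(8): 27≡1 → B
H(7)+Q(16): 23 → X
H(7)+V(21): 28≡2 → C
G(6)+M(12): 18 → S
B(1)+I(8): 9 → J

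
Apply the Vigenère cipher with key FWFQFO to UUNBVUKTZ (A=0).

ZQSRAIPPE

Repeat the key across the message: FWFQFOFWF
U(20)+F(5): 25 → Z
U(20)+W(22): 42≡16 → Q
N(13)+F(5): 18 → S
B(1)+Q(16): 17 → R
V(21)+F(5): 26≡0 → A
U(20)+O(14): 34≡8 → I
K(10)+F(5): 15 → P
T(19)+W(22): 41≡15 → P
Z(25)+F(5): 30≡4 → E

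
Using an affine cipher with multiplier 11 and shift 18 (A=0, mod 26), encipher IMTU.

I(8): 11·8+18=106≡2 → C
M(12): 11·12+18=150≡20 → U
T(19): 11·19+18=227≡19 → T
U(20): 11·20+18=238≡4 → E

CUTE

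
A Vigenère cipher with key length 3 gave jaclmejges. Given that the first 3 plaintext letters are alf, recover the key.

Subtract each crib letter from the matching ciphertext letter (mod 26):
j(9)−a(0)=9 → j
a(0)−l(11)=-11≡15 → p
c(2)−f(5)=-3≡23 → x

jpx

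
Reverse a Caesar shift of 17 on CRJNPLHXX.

LASWYUQGG

C(2): 2−17=-15≡11 → L
R(17): 17−17=0 → A
J(9): 9−17=-8≡18 → S
N(13): 13−17=-4≡22 → W
P(15): 15−17=-2≡24 → Y
L(11): 11−17=-6≡20 → U
H(7): 7−17=-10≡16 → Q
X(23): 23−17=6 → G
X(23): 23−17=6 → G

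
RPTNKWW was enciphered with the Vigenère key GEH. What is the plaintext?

Repeat the key across the ciphertext: GEHGEHG
R(17)−G(6): 11 → L
P(15)−E(4): 11 → L
T(19)−H(7): 12 → M
N(13)−G(6): 7 → H
K(10)−E(4): 6 → G
W(22)−H(7): 15 → P
W(22)−G(6): 16 → Q

LLMHGPQ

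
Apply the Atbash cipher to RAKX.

IZPC

R(17) → I(8)
A(0) → Z(25)
K(10) → P(15)
X(23) → C(2)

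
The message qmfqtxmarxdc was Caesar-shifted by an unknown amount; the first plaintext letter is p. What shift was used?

1

From the crib: q(16)−p(15)=1, so the shift is 1.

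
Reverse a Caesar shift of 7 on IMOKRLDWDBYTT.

BFHDKEWPWURMM

I(8): 8−7=1 → B
M(12): 12−7=5 → F
O(14): 14−7=7 → H
K(10): 10−7=3 → D
R(17): 17−7=10 → K
L(11): 11−7=4 → E
D(3): 3−7=-4≡22 → W
W(22): 22−7=15 → P
D(3): 3−7=-4≡22 → W
B(1): 1−7=-6≡20 → U
Y(24): 24−7=17 → R
T(19): 19−7=12 → M
T(19): 19−7=12 → M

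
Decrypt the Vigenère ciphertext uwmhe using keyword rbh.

dvfqd

Repeat the key across the ciphertext: rbhrb
u(20)−r(17): 3 → d
w(22)−b(1): 21 → v
m(12)−h(7): 5 → f
h(7)−r(17): -10≡16 → q
e(4)−b(1): 3 → d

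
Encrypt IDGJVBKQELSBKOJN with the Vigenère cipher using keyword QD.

YGWMLEATUOIEARZQ

Repeat the key across the message: QDQDQDQDQDQDQDQD
I(8)+Q(16): 24 → Y
D(3)+D(3): 6 → G
G(6)+Q(16): 22 → W
J(9)+D(3): 12 → M
V(21)+Q(16): 37≡11 → L
B(1)+D(3): 4 → E
K(10)+Q(16): 26≡0 → A
Q(16)+D(3): 19 → T
E(4)+Q(16): 20 → U
L(11)+D(3): 14 → O
S(18)+Q(16): 34≡8 → I
B(1)+D(3): 4 → E
K(10)+Q(16): 26≡0 → A
O(14)+D(3): 17 → R
J(9)+Q(16): 25 → Z
N(13)+D(3): 16 → Q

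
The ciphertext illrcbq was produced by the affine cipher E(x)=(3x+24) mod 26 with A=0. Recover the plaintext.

The inverse of 3 mod 26 is 9, since 3·9=27≡1. Apply D(y)=9·(y−24) mod 26:
i(8): 9·(8−24)=-144≡12 → m
l(11): 9·(11−24)=-117≡13 → n
l(11): 9·(11−24)=-117≡13 → n
r(17): 9·(17−24)=-63≡15 → p
c(2): 9·(2−24)=-198≡10 → k
b(1): 9·(1−24)=-207≡1 → b
q(16): 9·(16−24)=-72≡6 → g

mnnpkbg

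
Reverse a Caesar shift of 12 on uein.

iswb

u(20): 20−12=8 → i
e(4): 4−12=-8≡18 → s
i(8): 8−12=-4≡22 → w
n(13): 13−12=1 → b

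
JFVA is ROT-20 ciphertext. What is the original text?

PLBG

J(9): 9−20=-11≡15 → P
F(5): 5−20=-15≡11 → L
V(21): 21−20=1 → B
A(0): 0−20=-20≡6 → G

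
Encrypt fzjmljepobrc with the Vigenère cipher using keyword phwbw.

Repeat the key across the message: phwbwphwbwph
f(5)+p(15): 20 → u
z(25)+h(7): 32≡6 → g
j(9)+w(22): 31≡5 → f
m(12)+b(1): 13 → n
l(11)+w(22): 33≡7 → h
j(9)+p(15): 24 → y
e(4)+h(7): 11 → l
p(15)+w(22): 37≡11 → l
o(14)+b(1): 15 → p
b(1)+w(22): 23 → x
r(17)+p(15): 32≡6 → g
c(2)+h(7): 9 → j

ugfnhyllpxgj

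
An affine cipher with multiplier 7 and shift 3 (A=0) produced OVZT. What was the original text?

The inverse of 7 mod 26 is 15, since 7·15=105≡1. Apply D(y)=15·(y−3) mod 26:
O(14): 15·(14−3)=165≡9 → J
V(21): 15·(21−3)=270≡10 → K
Z(25): 15·(25−3)=330≡18 → S
T(19): 15·(19−3)=240≡6 → G

JKSG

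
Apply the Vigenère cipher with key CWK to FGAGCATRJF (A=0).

Repeat the key across the message: CWKCWKCWKC
F(5)+C(2): 7 → H
G(6)+W(22): 28≡2 → C
A(0)+K(10): 10 → K
G(6)+C(2): 8 → I
C(2)+W(22): 24 → Y
A(0)+K(10): 10 → K
T(19)+C(2): 21 → V
R(17)+W(22): 39≡13 → N
J(9)+K(10): 19 → T
F(5)+C(2): 7 → H

HCKIYKVNTH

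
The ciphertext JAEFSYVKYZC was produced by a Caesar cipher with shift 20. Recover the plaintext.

PGKLYEBQEFI

J(9): 9−20=-11≡15 → P
A(0): 0−20=-20≡6 → G
E(4): 4−20=-16≡10 → K
F(5): 5−20=-15≡11 → L
S(18): 18−20=-2≡24 → Y
Y(24): 24−20=4 → E
V(21): 21−20=1 → B
K(10): 10−20=-10≡16 → Q
Y(24): 24−20=4 → E
Z(25): 25−20=5 → F
C(2): 2−20=-18≡8 → I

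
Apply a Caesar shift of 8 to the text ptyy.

p(15): 15+8=23 → x
t(19): 19+8=27≡1 → b
y(24): 24+8=32≡6 → g
y(24): 24+8=32≡6 → g

xbgg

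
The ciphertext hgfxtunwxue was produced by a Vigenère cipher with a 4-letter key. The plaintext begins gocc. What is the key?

Subtract each crib letter from the matching ciphertext letter (mod 26):
h(7)−g(6)=1 → b
g(6)−o(14)=-8≡18 → s
f(5)−c(2)=3 → d
x(23)−c(2)=21 → v

bsdv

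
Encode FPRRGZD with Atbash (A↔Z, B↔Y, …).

F(5) → U(20)
P(15) → K(10)
R(17) → I(8)
R(17) → I(8)
G(6) → T(19)
Z(25) → A(0)
D(3) → W(22)

UKIITAW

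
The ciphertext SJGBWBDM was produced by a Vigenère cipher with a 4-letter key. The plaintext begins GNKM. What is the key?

MWWP

Subtract each crib letter from the matching ciphertext letter (mod 26):
S(18)−G(6)=12 → M
J(9)−N(13)=-4≡22 → W
G(6)−K(10)=-4≡22 → W
B(1)−M(12)=-11≡15 → P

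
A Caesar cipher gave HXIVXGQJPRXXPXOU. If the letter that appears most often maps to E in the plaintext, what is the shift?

The most frequent ciphertext letter is X (appears 5 times).
X is position 23; E is position 4.
Shift = 19.

19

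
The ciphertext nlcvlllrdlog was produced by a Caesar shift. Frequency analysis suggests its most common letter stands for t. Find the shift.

18

The most frequent ciphertext letter is l (appears 5 times).
l is position 11; t is position 19.
Shift = -8≡18.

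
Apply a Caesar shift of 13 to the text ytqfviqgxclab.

lgdsivdtkpyno

y(24): 24+13=37≡11 → l
t(19): 19+13=32≡6 → g
q(16): 16+13=29≡3 → d
f(5): 5+13=18 → s
v(21): 21+13=34≡8 → i
i(8): 8+13=21 → v
q(16): 16+13=29≡3 → d
g(6): 6+13=19 → t
x(23): 23+13=36≡10 → k
c(2): 2+13=15 → p
l(11): 11+13=24 → y
a(0): 0+13=13 → n
b(1): 1+13=14 → o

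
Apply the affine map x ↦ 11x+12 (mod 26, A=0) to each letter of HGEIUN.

H(7): 11·7+12=89≡11 → L
G(6): 11·6+12=78≡0 → A
E(4): 11·4+12=56≡4 → E
I(8): 11·8+12=100≡22 → W
U(20): 11·20+12=232≡24 → Y
N(13): 11·13+12=155≡25 → Z

LAEWYZ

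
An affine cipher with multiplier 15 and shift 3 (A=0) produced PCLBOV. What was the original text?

GTEMZW

The inverse of 15 mod 26 is 7, since 15·7=105≡1. Apply D(y)=7·(y−3) mod 26:
P(15): 7·(15−3)=84≡6 → G
C(2): 7·(2−3)=-7≡19 → T
L(11): 7·(11−3)=56≡4 → E
B(1): 7·(1−3)=-14≡12 → M
O(14): 7·(14−3)=77≡25 → Z
V(21): 7·(21−3)=126≡22 → W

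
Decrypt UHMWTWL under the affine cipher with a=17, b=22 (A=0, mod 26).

The inverse of 17 mod 26 is 23, since 17·23=391≡1. Apply D(y)=23·(y−22) mod 26:
U(20): 23·(20−22)=-46≡6 → G
H(7): 23·(7−22)=-345≡19 → T
M(12): 23·(12−22)=-230≡4 → E
W(22): 23·(22−22)=0 → A
T(19): 23·(19−22)=-69≡9 → J
W(22): 23·(22−22)=0 → A
L(11): 23·(11−22)=-253≡7 → H

GTEAJAH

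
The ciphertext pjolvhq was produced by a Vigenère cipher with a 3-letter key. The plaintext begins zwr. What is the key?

qnx

Subtract each crib letter from the matching ciphertext letter (mod 26):
p(15)−z(25)=-10≡16 → q
j(9)−w(22)=-13≡13 → n
o(14)−r(17)=-3≡23 → x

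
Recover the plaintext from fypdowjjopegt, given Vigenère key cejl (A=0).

Repeat the key across the ciphertext: cejlcejlcejlc
f(5)−c(2): 3 → d
y(24)−e(4): 20 → u
p(15)−j(9): 6 → g
d(3)−l(11): -8≡18 → s
o(14)−c(2): 12 → m
w(22)−e(4): 18 → s
j(9)−j(9): 0 → a
j(9)−l(11): -2≡24 → y
o(14)−c(2): 12 → m
p(15)−e(4): 11 → l
e(4)−j(9): -5≡21 → v
g(6)−l(11): -5≡21 → v
t(19)−c(2): 17 → r

dugsmsaymlvvr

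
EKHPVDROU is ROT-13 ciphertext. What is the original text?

RXUCIQEBH

E(4): 4−13=-9≡17 → R
K(10): 10−13=-3≡23 → X
H(7): 7−13=-6≡20 → U
P(15): 15−13=2 → C
V(21): 21−13=8 → I
D(3): 3−13=-10≡16 → Q
R(17): 17−13=4 → E
O(14): 14−13=1 → B
U(20): 20−13=7 → H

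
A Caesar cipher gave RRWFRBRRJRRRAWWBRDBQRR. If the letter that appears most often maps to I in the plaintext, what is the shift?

The most frequent ciphertext letter is R (appears 11 times).
R is position 17; I is position 8.
Shift = 9.

9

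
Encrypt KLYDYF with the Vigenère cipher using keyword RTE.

Repeat the key across the message: RTERTE
K(10)+R(17): 27≡1 → B
L(11)+T(19): 30≡4 → E
Y(24)+E(4): 28≡2 → C
D(3)+R(17): 20 → U
Y(24)+T(19): 43≡17 → R
F(5)+E(4): 9 → J

BECURJ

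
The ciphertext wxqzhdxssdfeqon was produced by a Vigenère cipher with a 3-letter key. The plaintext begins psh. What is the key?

Subtract each crib letter from the matching ciphertext letter (mod 26):
w(22)−p(15)=7 → h
x(23)−s(18)=5 → f
q(16)−h(7)=9 → j

hfj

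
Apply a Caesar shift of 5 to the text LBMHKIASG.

L(11): 11+5=16 → Q
B(1): 1+5=6 → G
M(12): 12+5=17 → R
H(7): 7+5=12 → M
K(10): 10+5=15 → P
I(8): 8+5=13 → N
A(0): 0+5=5 → F
S(18): 18+5=23 → X
G(6): 6+5=11 → L

QGRMPNFXL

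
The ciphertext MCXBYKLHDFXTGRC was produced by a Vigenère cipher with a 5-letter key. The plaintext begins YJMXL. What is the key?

Subtract each crib letter from the matching ciphertext letter (mod 26):
M(12)−Y(24)=-12≡14 → O
C(2)−J(9)=-7≡19 → T
X(23)−M(12)=11 → L
B(1)−X(23)=-22≡4 → E
Y(24)−L(11)=13 → N

OTLEN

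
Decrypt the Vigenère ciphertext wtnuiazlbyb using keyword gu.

Repeat the key across the ciphertext: gugugugugug
w(22)−g(6): 16 → q
t(19)−u(20): -1≡25 → z
n(13)−g(6): 7 → h
u(20)−u(20): 0 → a
i(8)−g(6): 2 → c
a(0)−u(20): -20≡6 → g
z(25)−g(6): 19 → t
l(11)−u(20): -9≡17 → r
b(1)−g(6): -5≡21 → v
y(24)−u(20): 4 → e
b(1)−g(6): -5≡21 → v

qzhacgtrvev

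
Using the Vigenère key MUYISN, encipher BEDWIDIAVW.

NYBEAQUUTE

Repeat the key across the message: MUYISNMUYI
B(1)+M(12): 13 → N
E(4)+U(20): 24 → Y
D(3)+Y(24): 27≡1 → B
W(22)+I(8): 30≡4 → E
I(8)+S(18): 26≡0 → A
D(3)+N(13): 16 → Q
I(8)+M(12): 20 → U
A(0)+U(20): 20 → U
V(21)+Y(24): 45≡19 → T
W(22)+I(8): 30≡4 → E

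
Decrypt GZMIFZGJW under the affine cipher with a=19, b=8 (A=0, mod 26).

EFSATFELY

The inverse of 19 mod 26 is 11, since 19·11=209≡1. Apply D(y)=11·(y−8) mod 26:
G(6): 11·(6−8)=-22≡4 → E
Z(25): 11·(25−8)=187≡5 → F
M(12): 11·(12−8)=44≡18 → S
I(8): 11·(8−8)=0 → A
F(5): 11·(5−8)=-33≡19 → T
Z(25): 11·(25−8)=187≡5 → F
G(6): 11·(6−8)=-22≡4 → E
J(9): 11·(9−8)=11 → L
W(22): 11·(22−8)=154≡24 → Y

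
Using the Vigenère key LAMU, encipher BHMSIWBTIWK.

MHYMTWNNTWW

Repeat the key across the message: LAMULAMULAM
B(1)+L(11): 12 → M
H(7)+A(0): 7 → H
M(12)+M(12): 24 → Y
S(18)+U(20): 38≡12 → M
I(8)+L(11): 19 → T
W(22)+A(0): 22 → W
B(1)+M(12): 13 → N
T(19)+U(20): 39≡13 → N
I(8)+L(11): 19 → T
W(22)+A(0): 22 → W
K(10)+M(12): 22 → W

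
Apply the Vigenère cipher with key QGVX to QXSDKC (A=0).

Repeat the key across the message: QGVXQG
Q(16)+Q(16): 32≡6 → G
X(23)+G(6): 29≡3 → D
S(18)+V(21): 39≡13 → N
D(3)+X(23): 26≡0 → A
K(10)+Q(16): 26≡0 → A
C(2)+G(6): 8 → I

GDNAAI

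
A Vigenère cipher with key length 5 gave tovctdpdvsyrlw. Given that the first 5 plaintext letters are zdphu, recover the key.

Subtract each crib letter from the matching ciphertext letter (mod 26):
t(19)−z(25)=-6≡20 → u
o(14)−d(3)=11 → l
v(21)−p(15)=6 → g
c(2)−h(7)=-5≡21 → v
t(19)−u(20)=-1≡25 → z

ulgvz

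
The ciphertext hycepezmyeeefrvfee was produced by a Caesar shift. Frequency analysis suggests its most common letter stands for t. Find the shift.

11

The most frequent ciphertext letter is e (appears 7 times).
e is position 4; t is position 19.
Shift = -15≡11.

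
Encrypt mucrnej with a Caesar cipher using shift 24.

ksaplch

m(12): 12+24=36≡10 → k
u(20): 20+24=44≡18 → s
c(2): 2+24=26≡0 → a
r(17): 17+24=41≡15 → p
n(13): 13+24=37≡11 → l
e(4): 4+24=28≡2 → c
j(9): 9+24=33≡7 → h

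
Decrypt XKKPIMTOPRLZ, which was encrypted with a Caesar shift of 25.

YLLQJNUPQSMA

X(23): 23−25=-2≡24 → Y
K(10): 10−25=-15≡11 → L
K(10): 10−25=-15≡11 → L
P(15): 15−25=-10≡16 → Q
I(8): 8−25=-17≡9 → J
M(12): 12−25=-13≡13 → N
T(19): 19−25=-6≡20 → U
O(14): 14−25=-11≡15 → P
P(15): 15−25=-10≡16 → Q
R(17): 17−25=-8≡18 → S
L(11): 11−25=-14≡12 → M
Z(25): 25−25=0 → A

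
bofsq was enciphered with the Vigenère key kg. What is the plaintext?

Repeat the key across the ciphertext: kgkgk
b(1)−k(10): -9≡17 → r
o(14)−g(6): 8 → i
f(5)−k(10): -5≡21 → v
s(18)−g(6): 12 → m
q(16)−k(10): 6 → g

rivmg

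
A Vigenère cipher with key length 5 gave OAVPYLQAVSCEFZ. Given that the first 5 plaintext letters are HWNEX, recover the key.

Subtract each crib letter from the matching ciphertext letter (mod 26):
O(14)−H(7)=7 → H
A(0)−W(22)=-22≡4 → E
V(21)−N(13)=8 → I
P(15)−E(4)=11 → L
Y(24)−X(23)=1 → B

HEILB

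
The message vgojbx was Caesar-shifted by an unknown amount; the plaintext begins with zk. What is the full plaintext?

zksnfb

From the crib: v(21)−z(25)=-4≡22, so the shift is 22.
Subtract 22 from each ciphertext letter:
v(21): 21−22=-1≡25 → z
g(6): 6−22=-16≡10 → k
o(14): 14−22=-8≡18 → s
j(9): 9−22=-13≡13 → n
b(1): 1−22=-21≡5 → f
x(23): 23−22=1 → b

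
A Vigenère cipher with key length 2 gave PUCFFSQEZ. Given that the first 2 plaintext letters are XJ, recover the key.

SL

Subtract each crib letter from the matching ciphertext letter (mod 26):
P(15)−X(23)=-8≡18 → S
U(20)−J(9)=11 → L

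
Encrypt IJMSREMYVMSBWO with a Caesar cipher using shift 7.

I(8): 8+7=15 → P
J(9): 9+7=16 → Q
M(12): 12+7=19 → T
S(18): 18+7=25 → Z
R(17): 17+7=24 → Y
E(4): 4+7=11 → L
M(12): 12+7=19 → T
Y(24): 24+7=31≡5 → F
V(21): 21+7=28≡2 → C
M(12): 12+7=19 → T
S(18): 18+7=25 → Z
B(1): 1+7=8 → I
W(22): 22+7=29≡3 → D
O(14): 14+7=21 → V

PQTZYLTFCTZIDV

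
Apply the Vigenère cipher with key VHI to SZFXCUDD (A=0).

NGNSJCYK

Repeat the key across the message: VHIVHIVH
S(18)+V(21): 39≡13 → N
Z(25)+H(7): 32≡6 → G
F(5)+I(8): 13 → N
X(23)+V(21): 44≡18 → S
C(2)+H(7): 9 → J
U(20)+I(8): 28≡2 → C
D(3)+V(21): 24 → Y
D(3)+H(7): 10 → K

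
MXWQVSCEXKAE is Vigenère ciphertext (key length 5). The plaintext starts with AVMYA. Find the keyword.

MCKSV

Subtract each crib letter from the matching ciphertext letter (mod 26):
M(12)−A(0)=12 → M
X(23)−V(21)=2 → C
W(22)−M(12)=10 → K
Q(16)−Y(24)=-8≡18 → S
V(21)−A(0)=21 → V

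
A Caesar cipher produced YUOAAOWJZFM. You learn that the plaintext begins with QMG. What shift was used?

From the crib: Y(24)−Q(16)=8, so the shift is 8.

8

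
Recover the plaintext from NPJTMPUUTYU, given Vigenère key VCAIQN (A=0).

Repeat the key across the ciphertext: VCAIQNVCAIQ
N(13)−V(21): -8≡18 → S
P(15)−C(2): 13 → N
J(9)−A(0): 9 → J
T(19)−I(8): 11 → L
M(12)−Q(16): -4≡22 → W
P(15)−N(13): 2 → C
U(20)−V(21): -1≡25 → Z
U(20)−C(2): 18 → S
T(19)−A(0): 19 → T
Y(24)−I(8): 16 → Q
U(20)−Q(16): 4 → E

SNJLWCZSTQE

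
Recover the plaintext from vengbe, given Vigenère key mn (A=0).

Repeat the key across the ciphertext: mnmnmn
v(21)−m(12): 9 → j
e(4)−n(13): -9≡17 → r
n(13)−m(12): 1 → b
g(6)−n(13): -7≡19 → t
b(1)−m(12): -11≡15 → p
e(4)−n(13): -9≡17 → r

jrbtpr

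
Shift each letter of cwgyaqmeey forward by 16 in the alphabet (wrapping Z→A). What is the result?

c(2): 2+16=18 → s
w(22): 22+16=38≡12 → m
g(6): 6+16=22 → w
y(24): 24+16=40≡14 → o
a(0): 0+16=16 → q
q(16): 16+16=32≡6 → g
m(12): 12+16=28≡2 → c
e(4): 4+16=20 → u
e(4): 4+16=20 → u
y(24): 24+16=40≡14 → o

smwoqgcuuo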